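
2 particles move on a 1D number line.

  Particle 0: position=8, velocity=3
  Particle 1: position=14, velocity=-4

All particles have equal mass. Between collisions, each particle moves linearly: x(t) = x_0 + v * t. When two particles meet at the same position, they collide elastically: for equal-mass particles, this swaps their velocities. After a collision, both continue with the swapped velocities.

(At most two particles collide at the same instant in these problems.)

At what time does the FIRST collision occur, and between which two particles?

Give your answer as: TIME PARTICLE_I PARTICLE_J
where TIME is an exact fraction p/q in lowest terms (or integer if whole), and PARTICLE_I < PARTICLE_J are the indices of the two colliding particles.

Pair (0,1): pos 8,14 vel 3,-4 -> gap=6, closing at 7/unit, collide at t=6/7
Earliest collision: t=6/7 between 0 and 1

Answer: 6/7 0 1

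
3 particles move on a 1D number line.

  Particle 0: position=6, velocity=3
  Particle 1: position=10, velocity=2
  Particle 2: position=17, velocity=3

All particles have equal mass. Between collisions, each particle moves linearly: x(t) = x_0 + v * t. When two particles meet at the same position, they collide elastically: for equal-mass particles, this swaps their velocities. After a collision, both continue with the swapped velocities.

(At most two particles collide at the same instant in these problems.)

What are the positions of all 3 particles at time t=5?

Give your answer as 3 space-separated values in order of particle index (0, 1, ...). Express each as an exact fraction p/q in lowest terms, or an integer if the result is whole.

Collision at t=4: particles 0 and 1 swap velocities; positions: p0=18 p1=18 p2=29; velocities now: v0=2 v1=3 v2=3
Advance to t=5 (no further collisions before then); velocities: v0=2 v1=3 v2=3; positions = 20 21 32

Answer: 20 21 32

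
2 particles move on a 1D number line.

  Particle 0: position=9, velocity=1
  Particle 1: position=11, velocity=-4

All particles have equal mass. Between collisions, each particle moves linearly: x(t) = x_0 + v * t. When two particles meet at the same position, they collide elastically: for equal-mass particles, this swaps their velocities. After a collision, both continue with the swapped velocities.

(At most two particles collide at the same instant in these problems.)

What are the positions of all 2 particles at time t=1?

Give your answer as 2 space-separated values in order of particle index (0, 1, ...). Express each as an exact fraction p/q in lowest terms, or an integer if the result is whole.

Collision at t=2/5: particles 0 and 1 swap velocities; positions: p0=47/5 p1=47/5; velocities now: v0=-4 v1=1
Advance to t=1 (no further collisions before then); velocities: v0=-4 v1=1; positions = 7 10

Answer: 7 10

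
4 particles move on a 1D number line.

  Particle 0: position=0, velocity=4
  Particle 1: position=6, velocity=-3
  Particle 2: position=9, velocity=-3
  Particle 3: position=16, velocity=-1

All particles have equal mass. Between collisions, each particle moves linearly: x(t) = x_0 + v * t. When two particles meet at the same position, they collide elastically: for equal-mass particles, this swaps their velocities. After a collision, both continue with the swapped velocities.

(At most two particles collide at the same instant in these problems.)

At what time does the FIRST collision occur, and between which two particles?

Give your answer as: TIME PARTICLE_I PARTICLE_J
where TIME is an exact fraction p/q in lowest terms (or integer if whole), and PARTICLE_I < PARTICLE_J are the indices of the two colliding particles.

Pair (0,1): pos 0,6 vel 4,-3 -> gap=6, closing at 7/unit, collide at t=6/7
Pair (1,2): pos 6,9 vel -3,-3 -> not approaching (rel speed 0 <= 0)
Pair (2,3): pos 9,16 vel -3,-1 -> not approaching (rel speed -2 <= 0)
Earliest collision: t=6/7 between 0 and 1

Answer: 6/7 0 1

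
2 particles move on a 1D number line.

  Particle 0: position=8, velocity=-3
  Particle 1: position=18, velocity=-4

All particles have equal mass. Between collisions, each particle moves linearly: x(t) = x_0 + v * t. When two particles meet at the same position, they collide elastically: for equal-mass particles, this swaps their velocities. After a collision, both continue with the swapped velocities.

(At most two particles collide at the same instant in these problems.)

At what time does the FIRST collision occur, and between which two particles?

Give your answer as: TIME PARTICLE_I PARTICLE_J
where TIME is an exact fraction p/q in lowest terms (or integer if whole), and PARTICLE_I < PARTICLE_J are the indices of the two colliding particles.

Answer: 10 0 1

Derivation:
Pair (0,1): pos 8,18 vel -3,-4 -> gap=10, closing at 1/unit, collide at t=10
Earliest collision: t=10 between 0 and 1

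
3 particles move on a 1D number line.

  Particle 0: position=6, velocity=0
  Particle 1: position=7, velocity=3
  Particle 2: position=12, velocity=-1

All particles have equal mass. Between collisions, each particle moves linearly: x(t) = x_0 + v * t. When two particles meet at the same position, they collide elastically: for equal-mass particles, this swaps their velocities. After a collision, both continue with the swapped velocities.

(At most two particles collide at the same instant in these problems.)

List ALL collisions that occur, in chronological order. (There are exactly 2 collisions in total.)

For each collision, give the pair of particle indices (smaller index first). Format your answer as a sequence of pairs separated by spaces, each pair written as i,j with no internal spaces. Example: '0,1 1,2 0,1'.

Answer: 1,2 0,1

Derivation:
Collision at t=5/4: particles 1 and 2 swap velocities; positions: p0=6 p1=43/4 p2=43/4; velocities now: v0=0 v1=-1 v2=3
Collision at t=6: particles 0 and 1 swap velocities; positions: p0=6 p1=6 p2=25; velocities now: v0=-1 v1=0 v2=3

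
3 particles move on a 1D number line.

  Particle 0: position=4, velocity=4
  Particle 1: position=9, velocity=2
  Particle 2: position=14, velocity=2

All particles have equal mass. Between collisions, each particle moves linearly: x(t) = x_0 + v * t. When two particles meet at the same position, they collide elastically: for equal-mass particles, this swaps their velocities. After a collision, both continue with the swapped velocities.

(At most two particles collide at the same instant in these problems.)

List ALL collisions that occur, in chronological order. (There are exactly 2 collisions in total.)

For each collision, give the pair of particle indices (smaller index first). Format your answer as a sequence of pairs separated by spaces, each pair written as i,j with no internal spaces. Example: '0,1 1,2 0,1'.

Answer: 0,1 1,2

Derivation:
Collision at t=5/2: particles 0 and 1 swap velocities; positions: p0=14 p1=14 p2=19; velocities now: v0=2 v1=4 v2=2
Collision at t=5: particles 1 and 2 swap velocities; positions: p0=19 p1=24 p2=24; velocities now: v0=2 v1=2 v2=4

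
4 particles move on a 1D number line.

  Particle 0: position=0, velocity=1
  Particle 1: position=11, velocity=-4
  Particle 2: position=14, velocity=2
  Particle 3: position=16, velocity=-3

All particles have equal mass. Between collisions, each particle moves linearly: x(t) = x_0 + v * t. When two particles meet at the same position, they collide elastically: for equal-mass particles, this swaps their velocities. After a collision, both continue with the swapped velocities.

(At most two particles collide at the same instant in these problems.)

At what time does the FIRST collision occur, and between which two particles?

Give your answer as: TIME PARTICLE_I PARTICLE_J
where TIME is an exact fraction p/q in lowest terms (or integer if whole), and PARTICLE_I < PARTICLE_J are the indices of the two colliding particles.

Answer: 2/5 2 3

Derivation:
Pair (0,1): pos 0,11 vel 1,-4 -> gap=11, closing at 5/unit, collide at t=11/5
Pair (1,2): pos 11,14 vel -4,2 -> not approaching (rel speed -6 <= 0)
Pair (2,3): pos 14,16 vel 2,-3 -> gap=2, closing at 5/unit, collide at t=2/5
Earliest collision: t=2/5 between 2 and 3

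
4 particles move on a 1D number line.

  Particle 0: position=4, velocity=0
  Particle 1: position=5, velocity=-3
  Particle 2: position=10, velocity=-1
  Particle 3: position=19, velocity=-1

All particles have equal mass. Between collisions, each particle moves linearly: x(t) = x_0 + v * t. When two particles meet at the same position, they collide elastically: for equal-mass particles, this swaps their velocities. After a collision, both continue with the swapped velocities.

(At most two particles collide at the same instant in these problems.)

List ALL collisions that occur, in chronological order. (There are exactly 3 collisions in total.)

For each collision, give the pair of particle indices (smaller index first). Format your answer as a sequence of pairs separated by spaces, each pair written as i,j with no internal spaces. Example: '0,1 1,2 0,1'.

Collision at t=1/3: particles 0 and 1 swap velocities; positions: p0=4 p1=4 p2=29/3 p3=56/3; velocities now: v0=-3 v1=0 v2=-1 v3=-1
Collision at t=6: particles 1 and 2 swap velocities; positions: p0=-13 p1=4 p2=4 p3=13; velocities now: v0=-3 v1=-1 v2=0 v3=-1
Collision at t=15: particles 2 and 3 swap velocities; positions: p0=-40 p1=-5 p2=4 p3=4; velocities now: v0=-3 v1=-1 v2=-1 v3=0

Answer: 0,1 1,2 2,3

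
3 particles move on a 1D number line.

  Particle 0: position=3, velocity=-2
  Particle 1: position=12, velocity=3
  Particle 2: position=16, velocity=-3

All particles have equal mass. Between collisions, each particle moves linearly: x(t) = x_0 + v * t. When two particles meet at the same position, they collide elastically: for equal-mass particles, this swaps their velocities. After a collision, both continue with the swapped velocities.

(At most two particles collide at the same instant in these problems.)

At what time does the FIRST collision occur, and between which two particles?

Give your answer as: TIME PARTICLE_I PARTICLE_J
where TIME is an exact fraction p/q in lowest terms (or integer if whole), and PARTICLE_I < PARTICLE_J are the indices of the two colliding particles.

Answer: 2/3 1 2

Derivation:
Pair (0,1): pos 3,12 vel -2,3 -> not approaching (rel speed -5 <= 0)
Pair (1,2): pos 12,16 vel 3,-3 -> gap=4, closing at 6/unit, collide at t=2/3
Earliest collision: t=2/3 between 1 and 2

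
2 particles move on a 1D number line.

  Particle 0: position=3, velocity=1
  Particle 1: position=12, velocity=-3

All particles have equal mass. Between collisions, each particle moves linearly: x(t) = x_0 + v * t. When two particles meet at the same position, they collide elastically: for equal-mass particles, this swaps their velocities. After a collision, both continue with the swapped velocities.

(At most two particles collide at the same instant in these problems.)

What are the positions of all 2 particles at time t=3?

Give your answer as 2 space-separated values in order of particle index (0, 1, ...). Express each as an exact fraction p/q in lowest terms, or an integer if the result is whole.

Collision at t=9/4: particles 0 and 1 swap velocities; positions: p0=21/4 p1=21/4; velocities now: v0=-3 v1=1
Advance to t=3 (no further collisions before then); velocities: v0=-3 v1=1; positions = 3 6

Answer: 3 6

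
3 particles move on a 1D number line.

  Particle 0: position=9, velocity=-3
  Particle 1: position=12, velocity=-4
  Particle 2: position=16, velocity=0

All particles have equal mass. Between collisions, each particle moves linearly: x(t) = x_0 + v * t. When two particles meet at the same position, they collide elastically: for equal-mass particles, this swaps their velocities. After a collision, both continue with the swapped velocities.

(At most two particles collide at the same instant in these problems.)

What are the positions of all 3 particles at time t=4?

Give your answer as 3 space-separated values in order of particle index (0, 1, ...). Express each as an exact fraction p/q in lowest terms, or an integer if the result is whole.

Collision at t=3: particles 0 and 1 swap velocities; positions: p0=0 p1=0 p2=16; velocities now: v0=-4 v1=-3 v2=0
Advance to t=4 (no further collisions before then); velocities: v0=-4 v1=-3 v2=0; positions = -4 -3 16

Answer: -4 -3 16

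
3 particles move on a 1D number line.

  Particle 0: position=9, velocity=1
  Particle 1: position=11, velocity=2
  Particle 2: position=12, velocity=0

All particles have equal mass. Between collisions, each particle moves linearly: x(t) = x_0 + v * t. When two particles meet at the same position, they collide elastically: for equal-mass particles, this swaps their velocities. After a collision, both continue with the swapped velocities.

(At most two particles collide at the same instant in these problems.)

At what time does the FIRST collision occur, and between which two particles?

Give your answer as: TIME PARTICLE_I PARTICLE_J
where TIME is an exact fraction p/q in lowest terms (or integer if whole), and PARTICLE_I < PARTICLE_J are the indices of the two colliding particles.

Pair (0,1): pos 9,11 vel 1,2 -> not approaching (rel speed -1 <= 0)
Pair (1,2): pos 11,12 vel 2,0 -> gap=1, closing at 2/unit, collide at t=1/2
Earliest collision: t=1/2 between 1 and 2

Answer: 1/2 1 2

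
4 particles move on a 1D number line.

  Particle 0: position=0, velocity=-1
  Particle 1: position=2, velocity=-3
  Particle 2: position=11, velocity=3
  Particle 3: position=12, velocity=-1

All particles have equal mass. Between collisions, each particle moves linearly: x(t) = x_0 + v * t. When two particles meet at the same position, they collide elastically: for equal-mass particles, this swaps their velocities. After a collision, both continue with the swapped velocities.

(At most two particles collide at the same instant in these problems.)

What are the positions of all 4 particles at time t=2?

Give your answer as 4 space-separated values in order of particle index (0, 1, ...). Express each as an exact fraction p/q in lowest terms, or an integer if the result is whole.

Collision at t=1/4: particles 2 and 3 swap velocities; positions: p0=-1/4 p1=5/4 p2=47/4 p3=47/4; velocities now: v0=-1 v1=-3 v2=-1 v3=3
Collision at t=1: particles 0 and 1 swap velocities; positions: p0=-1 p1=-1 p2=11 p3=14; velocities now: v0=-3 v1=-1 v2=-1 v3=3
Advance to t=2 (no further collisions before then); velocities: v0=-3 v1=-1 v2=-1 v3=3; positions = -4 -2 10 17

Answer: -4 -2 10 17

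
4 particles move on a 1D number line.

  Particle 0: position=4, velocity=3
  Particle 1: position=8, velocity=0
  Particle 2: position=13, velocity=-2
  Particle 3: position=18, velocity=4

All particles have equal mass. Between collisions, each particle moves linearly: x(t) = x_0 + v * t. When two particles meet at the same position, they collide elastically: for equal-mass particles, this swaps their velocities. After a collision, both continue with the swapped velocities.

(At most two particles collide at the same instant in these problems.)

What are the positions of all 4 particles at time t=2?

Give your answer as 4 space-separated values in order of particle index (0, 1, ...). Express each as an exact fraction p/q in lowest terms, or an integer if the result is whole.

Collision at t=4/3: particles 0 and 1 swap velocities; positions: p0=8 p1=8 p2=31/3 p3=70/3; velocities now: v0=0 v1=3 v2=-2 v3=4
Collision at t=9/5: particles 1 and 2 swap velocities; positions: p0=8 p1=47/5 p2=47/5 p3=126/5; velocities now: v0=0 v1=-2 v2=3 v3=4
Advance to t=2 (no further collisions before then); velocities: v0=0 v1=-2 v2=3 v3=4; positions = 8 9 10 26

Answer: 8 9 10 26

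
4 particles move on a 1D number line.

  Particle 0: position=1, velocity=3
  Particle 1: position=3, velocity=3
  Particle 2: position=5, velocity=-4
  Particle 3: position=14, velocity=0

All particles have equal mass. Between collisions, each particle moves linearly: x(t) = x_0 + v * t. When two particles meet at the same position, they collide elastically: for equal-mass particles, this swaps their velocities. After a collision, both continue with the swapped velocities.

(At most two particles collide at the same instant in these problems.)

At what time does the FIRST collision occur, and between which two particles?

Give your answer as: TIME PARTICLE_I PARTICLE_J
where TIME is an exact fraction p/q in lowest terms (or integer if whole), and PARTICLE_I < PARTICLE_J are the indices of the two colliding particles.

Answer: 2/7 1 2

Derivation:
Pair (0,1): pos 1,3 vel 3,3 -> not approaching (rel speed 0 <= 0)
Pair (1,2): pos 3,5 vel 3,-4 -> gap=2, closing at 7/unit, collide at t=2/7
Pair (2,3): pos 5,14 vel -4,0 -> not approaching (rel speed -4 <= 0)
Earliest collision: t=2/7 between 1 and 2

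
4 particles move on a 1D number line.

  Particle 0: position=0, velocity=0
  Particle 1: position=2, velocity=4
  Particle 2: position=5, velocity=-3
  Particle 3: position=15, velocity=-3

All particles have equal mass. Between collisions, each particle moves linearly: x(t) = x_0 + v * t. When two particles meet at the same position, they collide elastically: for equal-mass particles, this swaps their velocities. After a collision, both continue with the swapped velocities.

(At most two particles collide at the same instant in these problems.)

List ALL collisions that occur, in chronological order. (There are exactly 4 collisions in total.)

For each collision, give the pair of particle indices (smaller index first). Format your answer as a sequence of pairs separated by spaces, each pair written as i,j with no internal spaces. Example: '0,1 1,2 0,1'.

Answer: 1,2 0,1 2,3 1,2

Derivation:
Collision at t=3/7: particles 1 and 2 swap velocities; positions: p0=0 p1=26/7 p2=26/7 p3=96/7; velocities now: v0=0 v1=-3 v2=4 v3=-3
Collision at t=5/3: particles 0 and 1 swap velocities; positions: p0=0 p1=0 p2=26/3 p3=10; velocities now: v0=-3 v1=0 v2=4 v3=-3
Collision at t=13/7: particles 2 and 3 swap velocities; positions: p0=-4/7 p1=0 p2=66/7 p3=66/7; velocities now: v0=-3 v1=0 v2=-3 v3=4
Collision at t=5: particles 1 and 2 swap velocities; positions: p0=-10 p1=0 p2=0 p3=22; velocities now: v0=-3 v1=-3 v2=0 v3=4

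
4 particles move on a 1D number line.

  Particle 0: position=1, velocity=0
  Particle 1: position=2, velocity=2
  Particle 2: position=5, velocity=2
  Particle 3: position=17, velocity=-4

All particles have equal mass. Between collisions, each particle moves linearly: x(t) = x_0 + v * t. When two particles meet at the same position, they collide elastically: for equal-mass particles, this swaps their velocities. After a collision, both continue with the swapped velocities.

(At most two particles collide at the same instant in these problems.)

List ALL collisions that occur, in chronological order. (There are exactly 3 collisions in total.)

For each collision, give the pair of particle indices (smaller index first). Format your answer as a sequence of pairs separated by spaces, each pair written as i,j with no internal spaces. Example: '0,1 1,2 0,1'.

Collision at t=2: particles 2 and 3 swap velocities; positions: p0=1 p1=6 p2=9 p3=9; velocities now: v0=0 v1=2 v2=-4 v3=2
Collision at t=5/2: particles 1 and 2 swap velocities; positions: p0=1 p1=7 p2=7 p3=10; velocities now: v0=0 v1=-4 v2=2 v3=2
Collision at t=4: particles 0 and 1 swap velocities; positions: p0=1 p1=1 p2=10 p3=13; velocities now: v0=-4 v1=0 v2=2 v3=2

Answer: 2,3 1,2 0,1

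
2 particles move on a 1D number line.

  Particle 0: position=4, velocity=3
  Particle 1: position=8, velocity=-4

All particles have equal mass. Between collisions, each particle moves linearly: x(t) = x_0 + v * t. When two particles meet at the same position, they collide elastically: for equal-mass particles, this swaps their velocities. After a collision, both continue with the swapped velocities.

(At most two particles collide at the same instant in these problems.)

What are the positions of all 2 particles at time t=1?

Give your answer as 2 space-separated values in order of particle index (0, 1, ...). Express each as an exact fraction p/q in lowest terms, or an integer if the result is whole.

Collision at t=4/7: particles 0 and 1 swap velocities; positions: p0=40/7 p1=40/7; velocities now: v0=-4 v1=3
Advance to t=1 (no further collisions before then); velocities: v0=-4 v1=3; positions = 4 7

Answer: 4 7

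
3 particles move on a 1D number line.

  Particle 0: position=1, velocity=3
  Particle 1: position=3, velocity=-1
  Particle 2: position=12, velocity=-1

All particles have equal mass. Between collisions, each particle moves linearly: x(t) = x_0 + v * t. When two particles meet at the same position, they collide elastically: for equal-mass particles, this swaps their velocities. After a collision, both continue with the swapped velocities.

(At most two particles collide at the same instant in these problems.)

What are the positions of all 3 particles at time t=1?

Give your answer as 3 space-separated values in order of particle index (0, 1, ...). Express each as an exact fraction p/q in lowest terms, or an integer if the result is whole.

Collision at t=1/2: particles 0 and 1 swap velocities; positions: p0=5/2 p1=5/2 p2=23/2; velocities now: v0=-1 v1=3 v2=-1
Advance to t=1 (no further collisions before then); velocities: v0=-1 v1=3 v2=-1; positions = 2 4 11

Answer: 2 4 11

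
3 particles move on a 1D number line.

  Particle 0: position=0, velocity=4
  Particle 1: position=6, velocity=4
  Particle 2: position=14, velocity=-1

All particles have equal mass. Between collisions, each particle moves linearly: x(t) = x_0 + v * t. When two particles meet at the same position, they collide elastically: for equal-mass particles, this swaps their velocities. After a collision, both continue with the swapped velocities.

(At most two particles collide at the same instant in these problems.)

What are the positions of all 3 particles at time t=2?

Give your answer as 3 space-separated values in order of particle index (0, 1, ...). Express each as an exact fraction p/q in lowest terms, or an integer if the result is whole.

Answer: 8 12 14

Derivation:
Collision at t=8/5: particles 1 and 2 swap velocities; positions: p0=32/5 p1=62/5 p2=62/5; velocities now: v0=4 v1=-1 v2=4
Advance to t=2 (no further collisions before then); velocities: v0=4 v1=-1 v2=4; positions = 8 12 14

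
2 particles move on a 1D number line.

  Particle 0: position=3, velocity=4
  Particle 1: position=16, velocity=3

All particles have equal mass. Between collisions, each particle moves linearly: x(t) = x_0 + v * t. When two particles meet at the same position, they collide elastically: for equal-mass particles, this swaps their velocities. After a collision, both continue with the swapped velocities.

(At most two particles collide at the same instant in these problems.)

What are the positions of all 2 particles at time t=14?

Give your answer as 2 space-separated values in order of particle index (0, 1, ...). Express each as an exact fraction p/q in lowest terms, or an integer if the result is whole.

Collision at t=13: particles 0 and 1 swap velocities; positions: p0=55 p1=55; velocities now: v0=3 v1=4
Advance to t=14 (no further collisions before then); velocities: v0=3 v1=4; positions = 58 59

Answer: 58 59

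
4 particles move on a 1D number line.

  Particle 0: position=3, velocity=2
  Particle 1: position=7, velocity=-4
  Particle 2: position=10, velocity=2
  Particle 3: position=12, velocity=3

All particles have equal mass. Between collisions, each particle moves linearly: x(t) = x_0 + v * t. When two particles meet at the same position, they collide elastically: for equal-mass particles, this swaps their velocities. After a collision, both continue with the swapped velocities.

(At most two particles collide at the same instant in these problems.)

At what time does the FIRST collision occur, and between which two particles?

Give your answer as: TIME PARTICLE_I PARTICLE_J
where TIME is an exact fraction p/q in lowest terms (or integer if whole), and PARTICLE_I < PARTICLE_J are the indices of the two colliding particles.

Pair (0,1): pos 3,7 vel 2,-4 -> gap=4, closing at 6/unit, collide at t=2/3
Pair (1,2): pos 7,10 vel -4,2 -> not approaching (rel speed -6 <= 0)
Pair (2,3): pos 10,12 vel 2,3 -> not approaching (rel speed -1 <= 0)
Earliest collision: t=2/3 between 0 and 1

Answer: 2/3 0 1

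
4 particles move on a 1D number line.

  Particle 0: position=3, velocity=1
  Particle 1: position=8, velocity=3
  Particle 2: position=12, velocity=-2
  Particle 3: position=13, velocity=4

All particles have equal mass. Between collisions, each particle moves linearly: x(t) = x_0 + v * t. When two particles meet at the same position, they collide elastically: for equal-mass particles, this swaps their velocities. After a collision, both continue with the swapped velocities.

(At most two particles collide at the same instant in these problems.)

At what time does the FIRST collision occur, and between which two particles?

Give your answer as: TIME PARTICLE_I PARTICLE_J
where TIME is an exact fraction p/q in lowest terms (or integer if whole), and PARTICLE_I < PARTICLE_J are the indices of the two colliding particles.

Pair (0,1): pos 3,8 vel 1,3 -> not approaching (rel speed -2 <= 0)
Pair (1,2): pos 8,12 vel 3,-2 -> gap=4, closing at 5/unit, collide at t=4/5
Pair (2,3): pos 12,13 vel -2,4 -> not approaching (rel speed -6 <= 0)
Earliest collision: t=4/5 between 1 and 2

Answer: 4/5 1 2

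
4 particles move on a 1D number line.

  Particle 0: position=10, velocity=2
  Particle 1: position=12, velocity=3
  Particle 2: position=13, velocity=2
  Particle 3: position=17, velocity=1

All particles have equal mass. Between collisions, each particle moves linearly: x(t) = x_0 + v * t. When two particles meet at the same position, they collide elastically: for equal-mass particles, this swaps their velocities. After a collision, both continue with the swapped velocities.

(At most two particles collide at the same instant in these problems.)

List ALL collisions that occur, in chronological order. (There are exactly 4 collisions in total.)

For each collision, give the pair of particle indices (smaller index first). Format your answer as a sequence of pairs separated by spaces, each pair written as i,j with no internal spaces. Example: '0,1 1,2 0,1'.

Answer: 1,2 2,3 1,2 0,1

Derivation:
Collision at t=1: particles 1 and 2 swap velocities; positions: p0=12 p1=15 p2=15 p3=18; velocities now: v0=2 v1=2 v2=3 v3=1
Collision at t=5/2: particles 2 and 3 swap velocities; positions: p0=15 p1=18 p2=39/2 p3=39/2; velocities now: v0=2 v1=2 v2=1 v3=3
Collision at t=4: particles 1 and 2 swap velocities; positions: p0=18 p1=21 p2=21 p3=24; velocities now: v0=2 v1=1 v2=2 v3=3
Collision at t=7: particles 0 and 1 swap velocities; positions: p0=24 p1=24 p2=27 p3=33; velocities now: v0=1 v1=2 v2=2 v3=3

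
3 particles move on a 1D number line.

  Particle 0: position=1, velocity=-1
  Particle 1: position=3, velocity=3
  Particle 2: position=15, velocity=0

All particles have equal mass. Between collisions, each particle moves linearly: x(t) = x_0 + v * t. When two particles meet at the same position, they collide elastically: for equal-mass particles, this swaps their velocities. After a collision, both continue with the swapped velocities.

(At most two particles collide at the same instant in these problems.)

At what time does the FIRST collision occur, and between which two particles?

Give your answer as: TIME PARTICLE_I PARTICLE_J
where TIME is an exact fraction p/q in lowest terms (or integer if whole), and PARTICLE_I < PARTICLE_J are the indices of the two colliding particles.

Answer: 4 1 2

Derivation:
Pair (0,1): pos 1,3 vel -1,3 -> not approaching (rel speed -4 <= 0)
Pair (1,2): pos 3,15 vel 3,0 -> gap=12, closing at 3/unit, collide at t=4
Earliest collision: t=4 between 1 and 2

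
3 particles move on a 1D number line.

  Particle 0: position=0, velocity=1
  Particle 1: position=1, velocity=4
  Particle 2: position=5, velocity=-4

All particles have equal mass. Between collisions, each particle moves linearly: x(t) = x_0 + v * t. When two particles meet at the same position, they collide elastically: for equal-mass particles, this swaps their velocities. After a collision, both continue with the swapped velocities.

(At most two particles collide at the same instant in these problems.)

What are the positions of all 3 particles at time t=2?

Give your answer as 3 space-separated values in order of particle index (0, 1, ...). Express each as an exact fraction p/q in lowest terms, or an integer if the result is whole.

Collision at t=1/2: particles 1 and 2 swap velocities; positions: p0=1/2 p1=3 p2=3; velocities now: v0=1 v1=-4 v2=4
Collision at t=1: particles 0 and 1 swap velocities; positions: p0=1 p1=1 p2=5; velocities now: v0=-4 v1=1 v2=4
Advance to t=2 (no further collisions before then); velocities: v0=-4 v1=1 v2=4; positions = -3 2 9

Answer: -3 2 9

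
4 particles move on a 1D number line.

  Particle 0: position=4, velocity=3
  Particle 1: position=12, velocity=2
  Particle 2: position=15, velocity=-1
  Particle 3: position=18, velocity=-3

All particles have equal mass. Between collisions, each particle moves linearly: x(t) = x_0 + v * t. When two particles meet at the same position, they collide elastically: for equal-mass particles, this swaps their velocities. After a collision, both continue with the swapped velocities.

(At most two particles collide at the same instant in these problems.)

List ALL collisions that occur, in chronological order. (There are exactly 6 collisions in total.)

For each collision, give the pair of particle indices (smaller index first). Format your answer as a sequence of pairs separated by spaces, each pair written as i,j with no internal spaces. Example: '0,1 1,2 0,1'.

Collision at t=1: particles 1 and 2 swap velocities; positions: p0=7 p1=14 p2=14 p3=15; velocities now: v0=3 v1=-1 v2=2 v3=-3
Collision at t=6/5: particles 2 and 3 swap velocities; positions: p0=38/5 p1=69/5 p2=72/5 p3=72/5; velocities now: v0=3 v1=-1 v2=-3 v3=2
Collision at t=3/2: particles 1 and 2 swap velocities; positions: p0=17/2 p1=27/2 p2=27/2 p3=15; velocities now: v0=3 v1=-3 v2=-1 v3=2
Collision at t=7/3: particles 0 and 1 swap velocities; positions: p0=11 p1=11 p2=38/3 p3=50/3; velocities now: v0=-3 v1=3 v2=-1 v3=2
Collision at t=11/4: particles 1 and 2 swap velocities; positions: p0=39/4 p1=49/4 p2=49/4 p3=35/2; velocities now: v0=-3 v1=-1 v2=3 v3=2
Collision at t=8: particles 2 and 3 swap velocities; positions: p0=-6 p1=7 p2=28 p3=28; velocities now: v0=-3 v1=-1 v2=2 v3=3

Answer: 1,2 2,3 1,2 0,1 1,2 2,3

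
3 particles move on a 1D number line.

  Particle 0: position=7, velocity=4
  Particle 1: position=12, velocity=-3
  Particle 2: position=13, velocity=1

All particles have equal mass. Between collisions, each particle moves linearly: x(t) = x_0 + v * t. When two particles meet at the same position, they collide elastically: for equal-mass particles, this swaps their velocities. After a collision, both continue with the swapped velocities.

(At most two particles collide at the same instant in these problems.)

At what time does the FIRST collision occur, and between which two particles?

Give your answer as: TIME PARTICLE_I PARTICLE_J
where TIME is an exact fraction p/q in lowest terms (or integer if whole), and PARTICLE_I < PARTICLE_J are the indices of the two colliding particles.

Pair (0,1): pos 7,12 vel 4,-3 -> gap=5, closing at 7/unit, collide at t=5/7
Pair (1,2): pos 12,13 vel -3,1 -> not approaching (rel speed -4 <= 0)
Earliest collision: t=5/7 between 0 and 1

Answer: 5/7 0 1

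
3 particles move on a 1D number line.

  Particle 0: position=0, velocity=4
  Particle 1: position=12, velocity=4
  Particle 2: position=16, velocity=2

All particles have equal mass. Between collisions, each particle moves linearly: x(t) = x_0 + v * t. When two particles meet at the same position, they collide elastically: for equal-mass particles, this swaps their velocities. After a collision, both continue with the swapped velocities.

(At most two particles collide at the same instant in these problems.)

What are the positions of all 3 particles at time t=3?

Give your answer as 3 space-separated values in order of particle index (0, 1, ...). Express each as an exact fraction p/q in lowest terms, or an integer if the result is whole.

Collision at t=2: particles 1 and 2 swap velocities; positions: p0=8 p1=20 p2=20; velocities now: v0=4 v1=2 v2=4
Advance to t=3 (no further collisions before then); velocities: v0=4 v1=2 v2=4; positions = 12 22 24

Answer: 12 22 24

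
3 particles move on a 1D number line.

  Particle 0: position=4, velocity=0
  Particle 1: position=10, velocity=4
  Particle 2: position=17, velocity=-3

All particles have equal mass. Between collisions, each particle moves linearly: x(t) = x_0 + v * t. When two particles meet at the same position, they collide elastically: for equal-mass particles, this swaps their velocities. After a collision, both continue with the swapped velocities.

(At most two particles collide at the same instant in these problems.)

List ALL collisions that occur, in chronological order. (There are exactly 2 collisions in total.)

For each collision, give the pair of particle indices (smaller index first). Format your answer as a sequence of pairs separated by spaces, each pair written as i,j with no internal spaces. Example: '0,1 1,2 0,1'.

Collision at t=1: particles 1 and 2 swap velocities; positions: p0=4 p1=14 p2=14; velocities now: v0=0 v1=-3 v2=4
Collision at t=13/3: particles 0 and 1 swap velocities; positions: p0=4 p1=4 p2=82/3; velocities now: v0=-3 v1=0 v2=4

Answer: 1,2 0,1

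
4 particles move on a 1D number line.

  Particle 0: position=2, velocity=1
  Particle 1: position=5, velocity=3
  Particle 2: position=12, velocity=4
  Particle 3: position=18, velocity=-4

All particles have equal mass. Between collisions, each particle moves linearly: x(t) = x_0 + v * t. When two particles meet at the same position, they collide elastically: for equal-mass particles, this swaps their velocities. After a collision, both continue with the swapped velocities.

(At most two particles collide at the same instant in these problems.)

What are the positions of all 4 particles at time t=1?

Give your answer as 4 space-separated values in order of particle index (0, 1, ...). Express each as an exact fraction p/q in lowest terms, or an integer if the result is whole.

Answer: 3 8 14 16

Derivation:
Collision at t=3/4: particles 2 and 3 swap velocities; positions: p0=11/4 p1=29/4 p2=15 p3=15; velocities now: v0=1 v1=3 v2=-4 v3=4
Advance to t=1 (no further collisions before then); velocities: v0=1 v1=3 v2=-4 v3=4; positions = 3 8 14 16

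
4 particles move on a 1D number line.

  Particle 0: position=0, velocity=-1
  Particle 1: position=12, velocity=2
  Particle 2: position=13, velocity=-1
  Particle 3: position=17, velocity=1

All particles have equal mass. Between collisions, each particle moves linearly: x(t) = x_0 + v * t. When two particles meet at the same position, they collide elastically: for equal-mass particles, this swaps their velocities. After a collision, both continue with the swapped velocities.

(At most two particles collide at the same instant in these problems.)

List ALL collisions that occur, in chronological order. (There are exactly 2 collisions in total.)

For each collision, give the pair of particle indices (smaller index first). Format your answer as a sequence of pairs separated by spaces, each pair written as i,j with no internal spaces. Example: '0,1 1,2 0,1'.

Collision at t=1/3: particles 1 and 2 swap velocities; positions: p0=-1/3 p1=38/3 p2=38/3 p3=52/3; velocities now: v0=-1 v1=-1 v2=2 v3=1
Collision at t=5: particles 2 and 3 swap velocities; positions: p0=-5 p1=8 p2=22 p3=22; velocities now: v0=-1 v1=-1 v2=1 v3=2

Answer: 1,2 2,3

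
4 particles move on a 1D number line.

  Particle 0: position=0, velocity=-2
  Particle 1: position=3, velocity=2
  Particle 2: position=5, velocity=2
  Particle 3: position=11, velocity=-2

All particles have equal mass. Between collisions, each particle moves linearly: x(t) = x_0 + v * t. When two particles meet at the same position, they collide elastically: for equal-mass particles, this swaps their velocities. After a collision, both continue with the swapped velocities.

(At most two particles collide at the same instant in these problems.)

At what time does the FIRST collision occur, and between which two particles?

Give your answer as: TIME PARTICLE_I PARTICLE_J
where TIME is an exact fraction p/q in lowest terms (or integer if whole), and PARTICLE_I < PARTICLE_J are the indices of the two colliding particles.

Pair (0,1): pos 0,3 vel -2,2 -> not approaching (rel speed -4 <= 0)
Pair (1,2): pos 3,5 vel 2,2 -> not approaching (rel speed 0 <= 0)
Pair (2,3): pos 5,11 vel 2,-2 -> gap=6, closing at 4/unit, collide at t=3/2
Earliest collision: t=3/2 between 2 and 3

Answer: 3/2 2 3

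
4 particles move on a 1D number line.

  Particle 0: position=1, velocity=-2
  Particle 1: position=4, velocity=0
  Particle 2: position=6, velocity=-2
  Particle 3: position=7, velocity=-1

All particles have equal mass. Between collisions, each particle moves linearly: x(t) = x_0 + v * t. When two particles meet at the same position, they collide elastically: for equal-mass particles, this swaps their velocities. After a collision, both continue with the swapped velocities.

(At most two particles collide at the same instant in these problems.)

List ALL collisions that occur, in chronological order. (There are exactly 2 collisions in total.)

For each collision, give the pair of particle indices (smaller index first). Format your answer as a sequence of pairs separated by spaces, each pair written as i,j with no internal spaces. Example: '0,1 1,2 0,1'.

Collision at t=1: particles 1 and 2 swap velocities; positions: p0=-1 p1=4 p2=4 p3=6; velocities now: v0=-2 v1=-2 v2=0 v3=-1
Collision at t=3: particles 2 and 3 swap velocities; positions: p0=-5 p1=0 p2=4 p3=4; velocities now: v0=-2 v1=-2 v2=-1 v3=0

Answer: 1,2 2,3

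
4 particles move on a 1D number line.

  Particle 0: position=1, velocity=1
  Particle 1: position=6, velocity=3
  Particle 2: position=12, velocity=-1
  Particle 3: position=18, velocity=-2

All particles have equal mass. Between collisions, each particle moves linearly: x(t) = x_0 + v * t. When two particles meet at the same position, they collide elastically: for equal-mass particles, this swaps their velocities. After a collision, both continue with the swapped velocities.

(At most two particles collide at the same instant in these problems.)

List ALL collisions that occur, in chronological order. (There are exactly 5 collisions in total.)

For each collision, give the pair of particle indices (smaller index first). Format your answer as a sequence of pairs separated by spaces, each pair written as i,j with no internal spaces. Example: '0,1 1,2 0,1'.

Answer: 1,2 2,3 0,1 1,2 0,1

Derivation:
Collision at t=3/2: particles 1 and 2 swap velocities; positions: p0=5/2 p1=21/2 p2=21/2 p3=15; velocities now: v0=1 v1=-1 v2=3 v3=-2
Collision at t=12/5: particles 2 and 3 swap velocities; positions: p0=17/5 p1=48/5 p2=66/5 p3=66/5; velocities now: v0=1 v1=-1 v2=-2 v3=3
Collision at t=11/2: particles 0 and 1 swap velocities; positions: p0=13/2 p1=13/2 p2=7 p3=45/2; velocities now: v0=-1 v1=1 v2=-2 v3=3
Collision at t=17/3: particles 1 and 2 swap velocities; positions: p0=19/3 p1=20/3 p2=20/3 p3=23; velocities now: v0=-1 v1=-2 v2=1 v3=3
Collision at t=6: particles 0 and 1 swap velocities; positions: p0=6 p1=6 p2=7 p3=24; velocities now: v0=-2 v1=-1 v2=1 v3=3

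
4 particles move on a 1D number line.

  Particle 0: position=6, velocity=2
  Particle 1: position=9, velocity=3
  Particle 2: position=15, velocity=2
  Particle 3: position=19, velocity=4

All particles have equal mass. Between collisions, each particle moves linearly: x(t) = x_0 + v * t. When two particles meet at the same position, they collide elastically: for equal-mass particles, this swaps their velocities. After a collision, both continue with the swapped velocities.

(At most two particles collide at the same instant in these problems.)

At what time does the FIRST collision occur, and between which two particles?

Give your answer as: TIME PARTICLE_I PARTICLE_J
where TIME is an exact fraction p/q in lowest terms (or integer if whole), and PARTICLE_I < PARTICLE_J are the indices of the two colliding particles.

Answer: 6 1 2

Derivation:
Pair (0,1): pos 6,9 vel 2,3 -> not approaching (rel speed -1 <= 0)
Pair (1,2): pos 9,15 vel 3,2 -> gap=6, closing at 1/unit, collide at t=6
Pair (2,3): pos 15,19 vel 2,4 -> not approaching (rel speed -2 <= 0)
Earliest collision: t=6 between 1 and 2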